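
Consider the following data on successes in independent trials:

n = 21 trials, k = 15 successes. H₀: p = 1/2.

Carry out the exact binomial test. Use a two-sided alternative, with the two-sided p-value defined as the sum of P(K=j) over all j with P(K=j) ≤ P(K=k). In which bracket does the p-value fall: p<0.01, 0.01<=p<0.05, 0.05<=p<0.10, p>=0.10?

Exact binomial: n=21, k=15, p₀=1/2=0.5000
P(X=j) = C(n,j)·p₀^j·(1−p₀)^(n−j); p = Σ P(X=j) over j with P(X=j) ≤ P(X=15)
p-value (two-sided) = 0.07835
→ bracket: 0.05<=p<0.10

p-value bracket: 0.05<=p<0.10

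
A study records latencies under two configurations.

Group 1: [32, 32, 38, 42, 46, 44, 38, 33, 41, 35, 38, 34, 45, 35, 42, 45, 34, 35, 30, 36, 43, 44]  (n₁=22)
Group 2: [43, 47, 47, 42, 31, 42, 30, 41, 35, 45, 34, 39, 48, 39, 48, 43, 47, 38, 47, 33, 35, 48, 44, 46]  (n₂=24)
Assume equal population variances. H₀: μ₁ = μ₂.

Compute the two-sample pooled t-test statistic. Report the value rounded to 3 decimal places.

x̄₁=38.273, s₁=4.987, n₁=22
x̄₂=41.333, s₂=5.791, n₂=24
s_p² = [21·4.987² + 23·5.791²]/44 = 29.4022
SE = √(s_p²·(1/22+1/24)) = 1.6005
t = (38.273−41.333)/1.6005 = -1.9123
df = 44

test statistic = -1.912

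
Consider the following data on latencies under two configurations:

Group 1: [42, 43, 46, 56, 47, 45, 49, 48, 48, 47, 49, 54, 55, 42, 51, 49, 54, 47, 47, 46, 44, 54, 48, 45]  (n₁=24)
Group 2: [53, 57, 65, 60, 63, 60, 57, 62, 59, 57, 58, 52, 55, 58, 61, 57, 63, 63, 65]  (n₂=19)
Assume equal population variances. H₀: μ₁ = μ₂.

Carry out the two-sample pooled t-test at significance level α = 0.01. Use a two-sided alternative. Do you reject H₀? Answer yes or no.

x̄₁=48.167, s₁=4.040, n₁=24
x̄₂=59.211, s₂=3.750, n₂=19
s_p² = [23·4.040² + 18·3.750²]/41 = 15.3291
SE = √(s_p²·(1/24+1/19)) = 1.2023
t = (48.167−59.211)/1.2023 = -9.1857
df = 41
p-value (two-sided) = 0.00000
At α=0.01: p < α → reject H₀

reject H₀: yes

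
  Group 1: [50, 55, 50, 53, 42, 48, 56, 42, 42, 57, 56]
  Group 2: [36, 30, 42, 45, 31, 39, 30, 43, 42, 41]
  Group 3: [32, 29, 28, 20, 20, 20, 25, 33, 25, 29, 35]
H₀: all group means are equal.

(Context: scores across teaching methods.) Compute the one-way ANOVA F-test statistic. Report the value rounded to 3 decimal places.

Group means [50.09, 37.90, 26.91], grand mean 38.312
SSB = Σnᵢ(x̄ᵢ−x̄)² = 2958.157; SSW = ΣΣ(x−x̄ᵢ)² = 936.718
MSB = 2958.157/2 = 1479.0784; MSW = 936.718/29 = 32.3006
F = MSB/MSW = 45.7910
df = (2, 29)

test statistic = 45.791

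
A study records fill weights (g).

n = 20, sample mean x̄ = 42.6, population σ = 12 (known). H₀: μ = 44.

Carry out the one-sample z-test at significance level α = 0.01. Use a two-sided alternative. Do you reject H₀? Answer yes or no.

SE = σ/√n = 12/√20 = 2.6833
z = (x̄−μ₀)/SE = (42.6−44)/2.6833 = -0.5217
p-value (two-sided) = 0.60184
At α=0.01: p ≥ α → fail to reject H₀

reject H₀: no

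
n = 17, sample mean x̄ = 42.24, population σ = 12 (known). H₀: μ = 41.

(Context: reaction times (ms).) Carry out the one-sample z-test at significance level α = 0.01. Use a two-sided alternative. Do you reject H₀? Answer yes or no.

reject H₀: no

SE = σ/√n = 12/√17 = 2.9104
z = (x̄−μ₀)/SE = (42.24−41)/2.9104 = 0.4261
p-value (two-sided) = 0.67007
At α=0.01: p ≥ α → fail to reject H₀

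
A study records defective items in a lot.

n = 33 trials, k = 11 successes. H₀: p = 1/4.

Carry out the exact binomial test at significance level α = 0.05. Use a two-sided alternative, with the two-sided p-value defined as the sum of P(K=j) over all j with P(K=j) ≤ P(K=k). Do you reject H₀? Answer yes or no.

Exact binomial: n=33, k=11, p₀=1/4=0.2500
P(X=j) = C(n,j)·p₀^j·(1−p₀)^(n−j); p = Σ P(X=j) over j with P(X=j) ≤ P(X=11)
p-value (two-sided) = 0.31322
At α=0.05: p ≥ α → fail to reject H₀

reject H₀: no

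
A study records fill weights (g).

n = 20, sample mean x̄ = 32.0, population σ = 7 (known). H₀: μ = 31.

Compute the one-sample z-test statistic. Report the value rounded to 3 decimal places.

test statistic = 0.639

SE = σ/√n = 7/√20 = 1.5652
z = (x̄−μ₀)/SE = (32.0−31)/1.5652 = 0.6389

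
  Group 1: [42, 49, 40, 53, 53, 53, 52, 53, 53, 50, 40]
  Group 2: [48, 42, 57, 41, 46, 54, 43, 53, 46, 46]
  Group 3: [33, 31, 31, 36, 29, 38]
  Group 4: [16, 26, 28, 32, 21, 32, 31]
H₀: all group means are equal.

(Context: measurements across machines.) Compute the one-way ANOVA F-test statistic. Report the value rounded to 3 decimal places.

test statistic = 35.082

Group means [48.91, 47.60, 33.00, 26.57], grand mean 41.118
SSB = Σnᵢ(x̄ᵢ−x̄)² = 2964.506; SSW = ΣΣ(x−x̄ᵢ)² = 845.023
MSB = 2964.506/3 = 988.1687; MSW = 845.023/30 = 28.1674
F = MSB/MSW = 35.0819
df = (3, 30)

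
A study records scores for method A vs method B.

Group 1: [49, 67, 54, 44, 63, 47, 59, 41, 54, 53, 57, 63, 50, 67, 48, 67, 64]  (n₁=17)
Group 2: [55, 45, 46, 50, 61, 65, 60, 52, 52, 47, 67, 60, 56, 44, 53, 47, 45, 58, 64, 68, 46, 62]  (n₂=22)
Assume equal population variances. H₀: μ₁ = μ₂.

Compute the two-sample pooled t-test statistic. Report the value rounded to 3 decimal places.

x̄₁=55.706, s₁=8.476, n₁=17
x̄₂=54.682, s₂=7.852, n₂=22
s_p² = [16·8.476² + 21·7.852²]/37 = 66.0622
SE = √(s_p²·(1/17+1/22)) = 2.6247
t = (55.706−54.682)/2.6247 = 0.3902
df = 37

test statistic = 0.390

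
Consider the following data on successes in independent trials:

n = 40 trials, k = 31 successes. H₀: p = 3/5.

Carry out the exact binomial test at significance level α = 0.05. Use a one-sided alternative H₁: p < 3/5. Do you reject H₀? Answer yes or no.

Exact binomial: n=40, k=31, p₀=3/5=0.6000
P(X≤31) from Σ C(n,i)·p₀^i·(1−p₀)^(n−i)
p-value (one-sided, H₁ less) = 0.99394
At α=0.05: p ≥ α → fail to reject H₀

reject H₀: no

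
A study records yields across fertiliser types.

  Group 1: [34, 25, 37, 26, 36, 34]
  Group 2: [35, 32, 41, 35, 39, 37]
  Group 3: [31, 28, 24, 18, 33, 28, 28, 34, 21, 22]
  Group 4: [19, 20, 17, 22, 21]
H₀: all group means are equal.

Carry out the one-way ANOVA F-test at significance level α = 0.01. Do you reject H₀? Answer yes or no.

reject H₀: yes

Group means [32.00, 36.50, 26.70, 19.80], grand mean 28.778
SSB = Σnᵢ(x̄ᵢ−x̄)² = 866.267; SSW = ΣΣ(x−x̄ᵢ)² = 454.400
MSB = 866.267/3 = 288.7556; MSW = 454.400/23 = 19.7565
F = MSB/MSW = 14.6157
df = (3, 23)
p-value (upper-tail) = 0.00002
At α=0.01: p < α → reject H₀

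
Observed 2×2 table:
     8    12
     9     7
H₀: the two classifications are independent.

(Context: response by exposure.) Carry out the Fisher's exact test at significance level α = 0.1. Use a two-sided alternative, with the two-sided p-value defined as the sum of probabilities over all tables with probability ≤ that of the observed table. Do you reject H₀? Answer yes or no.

Margins: r₁=20, r₂=16, c₁=17, c₂=19, n=36
p_obs = C(20,8)·C(16,9)/C(36,17); sum pmf over tables with pmf ≤ p_obs
p-value (two-sided) = 0.50273
At α=0.1: p ≥ α → fail to reject H₀

reject H₀: no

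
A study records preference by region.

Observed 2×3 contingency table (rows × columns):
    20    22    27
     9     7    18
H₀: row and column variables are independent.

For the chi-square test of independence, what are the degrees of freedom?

degrees of freedom = 2

df = (r−1)(c−1) = (2−1)·(3−1) = 2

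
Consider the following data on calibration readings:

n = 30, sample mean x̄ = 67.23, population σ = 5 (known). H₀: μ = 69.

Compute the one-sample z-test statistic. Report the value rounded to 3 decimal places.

test statistic = -1.939

SE = σ/√n = 5/√30 = 0.9129
z = (x̄−μ₀)/SE = (67.23−69)/0.9129 = -1.9389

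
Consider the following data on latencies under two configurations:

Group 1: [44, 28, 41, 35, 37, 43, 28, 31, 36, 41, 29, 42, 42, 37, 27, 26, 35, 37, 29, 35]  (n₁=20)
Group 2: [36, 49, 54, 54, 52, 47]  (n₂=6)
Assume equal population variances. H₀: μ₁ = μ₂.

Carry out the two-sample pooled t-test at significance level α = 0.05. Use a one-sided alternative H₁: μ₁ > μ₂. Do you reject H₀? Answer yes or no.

x̄₁=35.150, s₁=5.887, n₁=20
x̄₂=48.667, s₂=6.802, n₂=6
s_p² = [19·5.887² + 5·6.802²]/24 = 37.0785
SE = √(s_p²·(1/20+1/6)) = 2.8344
t = (35.150−48.667)/2.8344 = -4.7688
df = 24
p-value (one-sided, H₁ greater) = 0.99996
At α=0.05: p ≥ α → fail to reject H₀

reject H₀: no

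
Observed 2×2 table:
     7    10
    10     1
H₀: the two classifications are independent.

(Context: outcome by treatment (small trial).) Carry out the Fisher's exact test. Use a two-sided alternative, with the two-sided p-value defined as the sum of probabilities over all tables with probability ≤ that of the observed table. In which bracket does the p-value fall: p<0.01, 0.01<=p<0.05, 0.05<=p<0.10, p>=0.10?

Margins: r₁=17, r₂=11, c₁=17, c₂=11, n=28
p_obs = C(17,7)·C(11,10)/C(28,17); sum pmf over tables with pmf ≤ p_obs
p-value (two-sided) = 0.01612
→ bracket: 0.01<=p<0.05

p-value bracket: 0.01<=p<0.05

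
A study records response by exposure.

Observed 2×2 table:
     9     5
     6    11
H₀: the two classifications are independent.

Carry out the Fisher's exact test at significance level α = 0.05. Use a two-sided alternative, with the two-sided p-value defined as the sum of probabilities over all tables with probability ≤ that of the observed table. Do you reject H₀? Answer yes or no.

reject H₀: no

Margins: r₁=14, r₂=17, c₁=15, c₂=16, n=31
p_obs = C(14,9)·C(17,6)/C(31,15); sum pmf over tables with pmf ≤ p_obs
p-value (two-sided) = 0.15561
At α=0.05: p ≥ α → fail to reject H₀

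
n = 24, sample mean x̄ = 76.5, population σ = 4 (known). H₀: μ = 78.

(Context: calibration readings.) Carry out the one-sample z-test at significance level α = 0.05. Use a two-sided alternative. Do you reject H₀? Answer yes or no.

reject H₀: no

SE = σ/√n = 4/√24 = 0.8165
z = (x̄−μ₀)/SE = (76.5−78)/0.8165 = -1.8371
p-value (two-sided) = 0.06619
At α=0.05: p ≥ α → fail to reject H₀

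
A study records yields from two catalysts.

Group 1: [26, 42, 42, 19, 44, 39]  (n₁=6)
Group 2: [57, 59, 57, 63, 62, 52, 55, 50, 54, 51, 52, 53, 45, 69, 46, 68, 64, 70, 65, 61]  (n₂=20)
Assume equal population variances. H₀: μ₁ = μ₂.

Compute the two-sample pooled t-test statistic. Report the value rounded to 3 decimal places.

test statistic = -5.909

x̄₁=35.333, s₁=10.309, n₁=6
x̄₂=57.650, s₂=7.429, n₂=20
s_p² = [5·10.309² + 19·7.429²]/24 = 65.8285
SE = √(s_p²·(1/6+1/20)) = 3.7766
t = (35.333−57.650)/3.7766 = -5.9092
df = 24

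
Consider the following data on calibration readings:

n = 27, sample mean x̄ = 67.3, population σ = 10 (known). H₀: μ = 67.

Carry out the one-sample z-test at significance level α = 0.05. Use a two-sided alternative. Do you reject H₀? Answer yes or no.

reject H₀: no

SE = σ/√n = 10/√27 = 1.9245
z = (x̄−μ₀)/SE = (67.3−67)/1.9245 = 0.1559
p-value (two-sided) = 0.87612
At α=0.05: p ≥ α → fail to reject H₀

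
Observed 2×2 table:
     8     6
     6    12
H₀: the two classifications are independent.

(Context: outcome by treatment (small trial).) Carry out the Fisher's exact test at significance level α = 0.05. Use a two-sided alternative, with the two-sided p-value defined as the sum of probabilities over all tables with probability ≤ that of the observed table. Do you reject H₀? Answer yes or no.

reject H₀: no

Margins: r₁=14, r₂=18, c₁=14, c₂=18, n=32
p_obs = C(14,8)·C(18,6)/C(32,14); sum pmf over tables with pmf ≤ p_obs
p-value (two-sided) = 0.28312
At α=0.05: p ≥ α → fail to reject H₀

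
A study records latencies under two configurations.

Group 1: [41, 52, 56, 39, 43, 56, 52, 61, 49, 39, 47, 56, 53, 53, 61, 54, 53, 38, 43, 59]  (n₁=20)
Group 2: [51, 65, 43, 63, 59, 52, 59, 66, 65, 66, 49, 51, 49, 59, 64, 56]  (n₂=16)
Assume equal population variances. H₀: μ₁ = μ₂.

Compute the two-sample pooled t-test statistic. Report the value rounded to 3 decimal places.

test statistic = -2.844

x̄₁=50.250, s₁=7.454, n₁=20
x̄₂=57.312, s₂=7.337, n₂=16
s_p² = [19·7.454² + 15·7.337²]/34 = 54.7996
SE = √(s_p²·(1/20+1/16)) = 2.4829
t = (50.250−57.312)/2.4829 = -2.8444
df = 34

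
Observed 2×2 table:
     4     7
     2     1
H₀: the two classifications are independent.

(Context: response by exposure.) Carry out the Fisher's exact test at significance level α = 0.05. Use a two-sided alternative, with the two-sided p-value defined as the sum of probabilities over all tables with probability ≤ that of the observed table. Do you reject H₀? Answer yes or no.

reject H₀: no

Margins: r₁=11, r₂=3, c₁=6, c₂=8, n=14
p_obs = C(11,4)·C(3,2)/C(14,6); sum pmf over tables with pmf ≤ p_obs
p-value (two-sided) = 0.53846
At α=0.05: p ≥ α → fail to reject H₀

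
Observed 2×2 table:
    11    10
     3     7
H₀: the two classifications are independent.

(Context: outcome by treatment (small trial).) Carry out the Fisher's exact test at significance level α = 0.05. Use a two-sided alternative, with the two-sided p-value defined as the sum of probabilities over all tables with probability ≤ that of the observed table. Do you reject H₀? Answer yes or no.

reject H₀: no

Margins: r₁=21, r₂=10, c₁=14, c₂=17, n=31
p_obs = C(21,11)·C(10,3)/C(31,14); sum pmf over tables with pmf ≤ p_obs
p-value (two-sided) = 0.28022
At α=0.05: p ≥ α → fail to reject H₀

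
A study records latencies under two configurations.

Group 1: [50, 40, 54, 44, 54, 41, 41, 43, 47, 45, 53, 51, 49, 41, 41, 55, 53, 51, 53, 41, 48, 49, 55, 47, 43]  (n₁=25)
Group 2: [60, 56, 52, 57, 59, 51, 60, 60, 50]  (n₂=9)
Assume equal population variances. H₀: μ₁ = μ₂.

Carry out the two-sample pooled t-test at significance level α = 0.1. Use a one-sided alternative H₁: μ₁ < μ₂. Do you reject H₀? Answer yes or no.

x̄₁=47.560, s₁=5.205, n₁=25
x̄₂=56.111, s₂=4.106, n₂=9
s_p² = [24·5.205² + 8·4.106²]/32 = 24.5328
SE = √(s_p²·(1/25+1/9)) = 1.9254
t = (47.560−56.111)/1.9254 = -4.4412
df = 32
p-value (one-sided, H₁ less) = 0.00005
At α=0.1: p < α → reject H₀

reject H₀: yes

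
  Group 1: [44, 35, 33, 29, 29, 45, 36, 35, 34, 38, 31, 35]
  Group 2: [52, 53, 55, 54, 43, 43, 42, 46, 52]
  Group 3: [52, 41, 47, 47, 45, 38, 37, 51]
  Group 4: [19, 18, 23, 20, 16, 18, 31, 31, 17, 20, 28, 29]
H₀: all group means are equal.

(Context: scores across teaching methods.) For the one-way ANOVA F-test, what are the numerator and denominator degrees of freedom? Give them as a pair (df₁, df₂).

k = 4 groups, N = 41 total
df = (k−1, N−k) = (4−1, 41−4) = (3, 37)

degrees of freedom = [3, 37]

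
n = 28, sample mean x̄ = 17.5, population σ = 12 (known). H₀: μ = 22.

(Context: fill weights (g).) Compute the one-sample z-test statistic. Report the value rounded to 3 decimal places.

test statistic = -1.984

SE = σ/√n = 12/√28 = 2.2678
z = (x̄−μ₀)/SE = (17.5−22)/2.2678 = -1.9843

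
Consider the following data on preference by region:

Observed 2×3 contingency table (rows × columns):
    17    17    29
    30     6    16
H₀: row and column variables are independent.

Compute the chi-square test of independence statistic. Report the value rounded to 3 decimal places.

test statistic = 11.667

Row totals [63, 52], col totals [47, 23, 45], n=115
χ² = (17−25.75)²/25.75 + (17−12.60)²/12.60 + (29−24.65)²/24.65 + (30−21.25)²/21.25 + (6−10.40)²/10.40 + (16−20.35)²/20.35 = 11.6667
df = 2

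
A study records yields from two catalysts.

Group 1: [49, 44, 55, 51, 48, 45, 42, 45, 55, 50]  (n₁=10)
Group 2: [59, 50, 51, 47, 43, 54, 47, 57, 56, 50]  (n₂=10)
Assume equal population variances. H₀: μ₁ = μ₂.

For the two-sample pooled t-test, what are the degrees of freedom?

degrees of freedom = 18

df = n₁ + n₂ − 2 = 10 + 10 − 2 = 18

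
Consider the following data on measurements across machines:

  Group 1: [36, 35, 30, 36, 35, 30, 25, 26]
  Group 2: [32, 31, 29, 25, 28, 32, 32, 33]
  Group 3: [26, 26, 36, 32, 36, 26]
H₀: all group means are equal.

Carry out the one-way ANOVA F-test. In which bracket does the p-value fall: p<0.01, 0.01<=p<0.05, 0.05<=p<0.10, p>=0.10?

Group means [31.62, 30.25, 30.33], grand mean 30.773
SSB = Σnᵢ(x̄ᵢ−x̄)² = 9.155; SSW = ΣΣ(x−x̄ᵢ)² = 316.708
MSB = 9.155/2 = 4.5777; MSW = 316.708/19 = 16.6689
F = MSB/MSW = 0.2746
df = (2, 19)
p-value (upper-tail) = 0.76282
→ bracket: p>=0.10

p-value bracket: p>=0.10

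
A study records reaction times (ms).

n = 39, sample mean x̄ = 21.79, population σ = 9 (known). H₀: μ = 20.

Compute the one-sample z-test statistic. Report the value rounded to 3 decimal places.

test statistic = 1.242

SE = σ/√n = 9/√39 = 1.4412
z = (x̄−μ₀)/SE = (21.79−20)/1.4412 = 1.2421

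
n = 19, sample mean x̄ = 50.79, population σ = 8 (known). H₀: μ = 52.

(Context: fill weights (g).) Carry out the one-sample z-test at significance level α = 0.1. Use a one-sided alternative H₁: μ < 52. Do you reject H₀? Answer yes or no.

SE = σ/√n = 8/√19 = 1.8353
z = (x̄−μ₀)/SE = (50.79−52)/1.8353 = -0.6593
p-value (one-sided, H₁ less) = 0.25486
At α=0.1: p ≥ α → fail to reject H₀

reject H₀: no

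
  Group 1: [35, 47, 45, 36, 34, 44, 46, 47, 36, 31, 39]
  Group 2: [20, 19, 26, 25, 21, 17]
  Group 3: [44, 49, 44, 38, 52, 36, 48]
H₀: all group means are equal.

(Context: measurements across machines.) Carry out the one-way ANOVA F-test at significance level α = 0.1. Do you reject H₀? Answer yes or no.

reject H₀: yes

Group means [40.00, 21.33, 44.43], grand mean 36.625
SSB = Σnᵢ(x̄ᵢ−x̄)² = 1954.577; SSW = ΣΣ(x−x̄ᵢ)² = 615.048
MSB = 1954.577/2 = 977.2887; MSW = 615.048/21 = 29.2880
F = MSB/MSW = 33.3682
df = (2, 21)
p-value (upper-tail) = 0.00000
At α=0.1: p < α → reject H₀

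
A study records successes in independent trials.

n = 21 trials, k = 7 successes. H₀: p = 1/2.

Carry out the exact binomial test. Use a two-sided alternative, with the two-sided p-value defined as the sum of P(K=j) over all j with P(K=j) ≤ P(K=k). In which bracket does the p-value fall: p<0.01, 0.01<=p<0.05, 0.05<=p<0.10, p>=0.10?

Exact binomial: n=21, k=7, p₀=1/2=0.5000
P(X=j) = C(n,j)·p₀^j·(1−p₀)^(n−j); p = Σ P(X=j) over j with P(X=j) ≤ P(X=7)
p-value (two-sided) = 0.18925
→ bracket: p>=0.10

p-value bracket: p>=0.10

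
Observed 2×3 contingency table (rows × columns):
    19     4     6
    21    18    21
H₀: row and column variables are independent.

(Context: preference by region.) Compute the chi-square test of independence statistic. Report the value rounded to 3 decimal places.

test statistic = 7.448

Row totals [29, 60], col totals [40, 22, 27], n=89
χ² = (19−13.03)²/13.03 + (4−7.17)²/7.17 + (6−8.80)²/8.80 + (21−26.97)²/26.97 + (18−14.83)²/14.83 + (21−18.20)²/18.20 = 7.4483
df = 2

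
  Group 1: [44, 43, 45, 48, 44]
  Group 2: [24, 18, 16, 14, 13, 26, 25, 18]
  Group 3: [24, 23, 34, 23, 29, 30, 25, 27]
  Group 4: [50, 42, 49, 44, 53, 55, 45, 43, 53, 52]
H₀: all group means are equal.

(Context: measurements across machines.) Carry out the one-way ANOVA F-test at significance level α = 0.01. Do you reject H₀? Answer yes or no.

Group means [44.80, 19.25, 26.88, 48.60], grand mean 34.806
SSB = Σnᵢ(x̄ᵢ−x̄)² = 4841.264; SSW = ΣΣ(x−x̄ᵢ)² = 505.575
MSB = 4841.264/3 = 1613.7546; MSW = 505.575/27 = 18.7250
F = MSB/MSW = 86.1818
df = (3, 27)
p-value (upper-tail) = 0.00000
At α=0.01: p < α → reject H₀

reject H₀: yes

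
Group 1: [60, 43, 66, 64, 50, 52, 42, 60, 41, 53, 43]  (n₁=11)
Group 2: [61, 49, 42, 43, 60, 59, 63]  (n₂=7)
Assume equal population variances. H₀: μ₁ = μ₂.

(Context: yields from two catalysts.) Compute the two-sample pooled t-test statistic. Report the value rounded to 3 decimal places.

x̄₁=52.182, s₁=9.250, n₁=11
x̄₂=53.857, s₂=8.952, n₂=7
s_p² = [10·9.250² + 6·8.952²]/16 = 83.5308
SE = √(s_p²·(1/11+1/7)) = 4.4189
t = (52.182−53.857)/4.4189 = -0.3791
df = 16

test statistic = -0.379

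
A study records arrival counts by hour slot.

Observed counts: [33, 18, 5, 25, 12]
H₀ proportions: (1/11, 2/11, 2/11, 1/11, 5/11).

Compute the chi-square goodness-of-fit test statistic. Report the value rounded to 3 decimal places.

test statistic = 133.777

n = 93; E_i = n·p_i = [8.45, 16.91, 16.91, 8.45, 42.27]
χ² = (33−8.45)²/8.45 + (18−16.91)²/16.91 + (5−16.91)²/16.91 + (25−8.45)²/8.45 + (12−42.27)²/42.27 = 133.7774
df = 4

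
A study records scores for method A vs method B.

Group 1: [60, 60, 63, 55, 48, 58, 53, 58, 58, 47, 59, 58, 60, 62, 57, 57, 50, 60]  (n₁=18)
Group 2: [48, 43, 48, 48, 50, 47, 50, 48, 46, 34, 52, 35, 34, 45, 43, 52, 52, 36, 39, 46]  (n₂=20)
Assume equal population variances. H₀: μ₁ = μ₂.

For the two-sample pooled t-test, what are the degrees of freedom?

df = n₁ + n₂ − 2 = 18 + 20 − 2 = 36

degrees of freedom = 36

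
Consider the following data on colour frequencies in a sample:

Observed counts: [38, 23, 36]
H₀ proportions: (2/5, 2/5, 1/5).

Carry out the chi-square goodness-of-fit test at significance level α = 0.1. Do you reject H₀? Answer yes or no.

n = 97; E_i = n·p_i = [38.80, 38.80, 19.40]
χ² = (38−38.80)²/38.80 + (23−38.80)²/38.80 + (36−19.40)²/19.40 = 20.6546
df = 2
p-value (upper-tail) = 0.00003
At α=0.1: p < α → reject H₀

reject H₀: yes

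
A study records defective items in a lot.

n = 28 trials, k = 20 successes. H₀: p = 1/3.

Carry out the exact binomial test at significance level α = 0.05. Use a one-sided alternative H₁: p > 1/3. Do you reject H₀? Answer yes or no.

Exact binomial: n=28, k=20, p₀=1/3=0.3333
P(X≥20) from Σ C(n,i)·p₀^i·(1−p₀)^(n−i)
p-value (one-sided, H₁ greater) = 0.00004
At α=0.05: p < α → reject H₀

reject H₀: yes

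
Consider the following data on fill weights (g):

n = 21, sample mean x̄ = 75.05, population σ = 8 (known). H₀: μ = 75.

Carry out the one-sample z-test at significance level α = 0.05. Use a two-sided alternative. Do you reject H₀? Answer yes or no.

reject H₀: no

SE = σ/√n = 8/√21 = 1.7457
z = (x̄−μ₀)/SE = (75.05−75)/1.7457 = 0.0286
p-value (two-sided) = 0.97715
At α=0.05: p ≥ α → fail to reject H₀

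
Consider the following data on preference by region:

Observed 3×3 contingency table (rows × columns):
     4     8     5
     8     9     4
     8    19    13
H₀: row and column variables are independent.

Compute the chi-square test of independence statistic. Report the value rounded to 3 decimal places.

test statistic = 2.759

Row totals [17, 21, 40], col totals [20, 36, 22], n=78
χ² = (4−4.36)²/4.36 + (8−7.85)²/7.85 + (5−4.79)²/4.79 + (8−5.38)²/5.38 + (9−9.69)²/9.69 + (4−5.92)²/5.92 + (8−10.26)²/10.26 + (19−18.46)²/18.46 + (13−11.28)²/11.28 = 2.7592
df = 4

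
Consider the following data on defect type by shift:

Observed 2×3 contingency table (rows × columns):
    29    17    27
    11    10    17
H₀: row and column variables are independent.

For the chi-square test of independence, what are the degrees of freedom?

df = (r−1)(c−1) = (2−1)·(3−1) = 2

degrees of freedom = 2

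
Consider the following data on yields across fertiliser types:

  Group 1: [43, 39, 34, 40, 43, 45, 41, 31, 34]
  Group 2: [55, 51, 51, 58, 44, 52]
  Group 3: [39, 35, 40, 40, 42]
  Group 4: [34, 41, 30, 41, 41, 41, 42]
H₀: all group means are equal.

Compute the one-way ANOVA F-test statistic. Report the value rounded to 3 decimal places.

Group means [38.89, 51.83, 39.20, 38.57], grand mean 41.741
SSB = Σnᵢ(x̄ᵢ−x̄)² = 786.949; SSW = ΣΣ(x−x̄ᵢ)² = 454.237
MSB = 786.949/3 = 262.3162; MSW = 454.237/23 = 19.7494
F = MSB/MSW = 13.2822
df = (3, 23)

test statistic = 13.282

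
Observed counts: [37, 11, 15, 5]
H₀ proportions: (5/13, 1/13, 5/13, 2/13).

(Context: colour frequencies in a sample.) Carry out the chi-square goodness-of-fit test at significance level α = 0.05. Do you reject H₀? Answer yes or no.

reject H₀: yes

n = 68; E_i = n·p_i = [26.15, 5.23, 26.15, 10.46]
χ² = (37−26.15)²/26.15 + (11−5.23)²/5.23 + (15−26.15)²/26.15 + (5−10.46)²/10.46 = 18.4691
df = 3
p-value (upper-tail) = 0.00035
At α=0.05: p < α → reject H₀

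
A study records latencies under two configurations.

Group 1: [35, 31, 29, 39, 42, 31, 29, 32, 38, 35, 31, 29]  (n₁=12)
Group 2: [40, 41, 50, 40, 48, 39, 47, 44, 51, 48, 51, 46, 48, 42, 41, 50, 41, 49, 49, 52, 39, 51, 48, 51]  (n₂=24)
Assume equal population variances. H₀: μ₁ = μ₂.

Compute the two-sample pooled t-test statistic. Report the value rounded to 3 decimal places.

test statistic = -8.030

x̄₁=33.417, s₁=4.358, n₁=12
x̄₂=46.083, s₂=4.510, n₂=24
s_p² = [11·4.358² + 23·4.510²]/34 = 19.9044
SE = √(s_p²·(1/12+1/24)) = 1.5774
t = (33.417−46.083)/1.5774 = -8.0303
df = 34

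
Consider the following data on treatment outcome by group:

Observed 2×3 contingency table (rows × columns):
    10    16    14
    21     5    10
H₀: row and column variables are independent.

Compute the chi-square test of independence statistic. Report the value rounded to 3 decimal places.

Row totals [40, 36], col totals [31, 21, 24], n=76
χ² = (10−16.32)²/16.32 + (16−11.05)²/11.05 + (14−12.63)²/12.63 + (21−14.68)²/14.68 + (5−9.95)²/9.95 + (10−11.37)²/11.37 = 10.1494
df = 2

test statistic = 10.149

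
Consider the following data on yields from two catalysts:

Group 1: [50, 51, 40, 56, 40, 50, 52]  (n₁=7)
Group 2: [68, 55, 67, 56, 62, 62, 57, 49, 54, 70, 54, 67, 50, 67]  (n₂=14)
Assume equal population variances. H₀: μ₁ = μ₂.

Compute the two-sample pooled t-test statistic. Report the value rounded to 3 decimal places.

x̄₁=48.429, s₁=6.106, n₁=7
x̄₂=59.857, s₂=7.135, n₂=14
s_p² = [6·6.106² + 13·7.135²]/19 = 46.6015
SE = √(s_p²·(1/7+1/14)) = 3.1601
t = (48.429−59.857)/3.1601 = -3.6166
df = 19

test statistic = -3.617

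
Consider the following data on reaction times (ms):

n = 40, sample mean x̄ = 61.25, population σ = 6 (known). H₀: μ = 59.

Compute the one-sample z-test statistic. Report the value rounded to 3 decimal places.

test statistic = 2.372

SE = σ/√n = 6/√40 = 0.9487
z = (x̄−μ₀)/SE = (61.25−59)/0.9487 = 2.3717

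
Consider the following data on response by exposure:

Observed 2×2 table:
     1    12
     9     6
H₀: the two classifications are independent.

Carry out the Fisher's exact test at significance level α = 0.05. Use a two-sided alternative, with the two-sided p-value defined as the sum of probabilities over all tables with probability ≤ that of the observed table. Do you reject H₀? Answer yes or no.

reject H₀: yes

Margins: r₁=13, r₂=15, c₁=10, c₂=18, n=28
p_obs = C(13,1)·C(15,9)/C(28,10); sum pmf over tables with pmf ≤ p_obs
p-value (two-sided) = 0.00603
At α=0.05: p < α → reject H₀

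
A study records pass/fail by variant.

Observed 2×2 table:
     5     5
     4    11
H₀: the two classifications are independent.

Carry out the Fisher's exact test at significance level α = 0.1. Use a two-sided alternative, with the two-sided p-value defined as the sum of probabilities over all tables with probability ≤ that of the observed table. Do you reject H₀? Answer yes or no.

reject H₀: no

Margins: r₁=10, r₂=15, c₁=9, c₂=16, n=25
p_obs = C(10,5)·C(15,4)/C(25,9); sum pmf over tables with pmf ≤ p_obs
p-value (two-sided) = 0.39733
At α=0.1: p ≥ α → fail to reject H₀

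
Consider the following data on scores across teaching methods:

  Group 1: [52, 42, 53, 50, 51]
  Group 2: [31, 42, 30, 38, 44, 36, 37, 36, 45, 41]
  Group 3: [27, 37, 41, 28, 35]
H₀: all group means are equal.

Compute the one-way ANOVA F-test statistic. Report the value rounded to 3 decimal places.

Group means [49.60, 38.00, 33.60], grand mean 39.800
SSB = Σnᵢ(x̄ᵢ−x̄)² = 704.800; SSW = ΣΣ(x−x̄ᵢ)² = 452.400
MSB = 704.800/2 = 352.4000; MSW = 452.400/17 = 26.6118
F = MSB/MSW = 13.2423
df = (2, 17)

test statistic = 13.242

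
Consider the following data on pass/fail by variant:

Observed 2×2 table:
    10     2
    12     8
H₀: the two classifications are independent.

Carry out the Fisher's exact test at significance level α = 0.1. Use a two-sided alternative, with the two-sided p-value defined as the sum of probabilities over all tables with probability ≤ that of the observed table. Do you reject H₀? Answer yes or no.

Margins: r₁=12, r₂=20, c₁=22, c₂=10, n=32
p_obs = C(12,10)·C(20,12)/C(32,22); sum pmf over tables with pmf ≤ p_obs
p-value (two-sided) = 0.24790
At α=0.1: p ≥ α → fail to reject H₀

reject H₀: no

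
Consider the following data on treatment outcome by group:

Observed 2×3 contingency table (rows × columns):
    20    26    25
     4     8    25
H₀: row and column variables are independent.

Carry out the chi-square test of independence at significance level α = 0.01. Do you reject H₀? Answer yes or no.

reject H₀: yes

Row totals [71, 37], col totals [24, 34, 50], n=108
χ² = (20−15.78)²/15.78 + (26−22.35)²/22.35 + (25−32.87)²/32.87 + (4−8.22)²/8.22 + (8−11.65)²/11.65 + (25−17.13)²/17.13 = 10.5366
df = 2
p-value (upper-tail) = 0.00515
At α=0.01: p < α → reject H₀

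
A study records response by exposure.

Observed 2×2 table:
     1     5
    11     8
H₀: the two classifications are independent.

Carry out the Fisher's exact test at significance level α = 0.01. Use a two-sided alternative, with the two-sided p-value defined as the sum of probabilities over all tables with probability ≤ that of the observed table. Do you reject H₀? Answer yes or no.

Margins: r₁=6, r₂=19, c₁=12, c₂=13, n=25
p_obs = C(6,1)·C(19,11)/C(25,12); sum pmf over tables with pmf ≤ p_obs
p-value (two-sided) = 0.16025
At α=0.01: p ≥ α → fail to reject H₀

reject H₀: no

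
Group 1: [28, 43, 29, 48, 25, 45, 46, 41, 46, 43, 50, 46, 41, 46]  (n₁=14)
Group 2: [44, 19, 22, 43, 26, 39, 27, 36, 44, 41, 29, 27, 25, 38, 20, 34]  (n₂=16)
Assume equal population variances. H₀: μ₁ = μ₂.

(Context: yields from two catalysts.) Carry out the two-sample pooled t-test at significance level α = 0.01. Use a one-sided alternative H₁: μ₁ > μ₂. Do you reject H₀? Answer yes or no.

x̄₁=41.214, s₁=7.954, n₁=14
x̄₂=32.125, s₂=8.763, n₂=16
s_p² = [13·7.954² + 15·8.763²]/28 = 70.5038
SE = √(s_p²·(1/14+1/16)) = 3.0729
t = (41.214−32.125)/3.0729 = 2.9579
df = 28
p-value (one-sided, H₁ greater) = 0.00312
At α=0.01: p < α → reject H₀

reject H₀: yes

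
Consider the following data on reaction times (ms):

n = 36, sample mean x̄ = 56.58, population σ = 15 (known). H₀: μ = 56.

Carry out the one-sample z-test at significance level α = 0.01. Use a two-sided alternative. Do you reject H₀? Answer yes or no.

reject H₀: no

SE = σ/√n = 15/√36 = 2.5000
z = (x̄−μ₀)/SE = (56.58−56)/2.5000 = 0.2320
p-value (two-sided) = 0.81654
At α=0.01: p ≥ α → fail to reject H₀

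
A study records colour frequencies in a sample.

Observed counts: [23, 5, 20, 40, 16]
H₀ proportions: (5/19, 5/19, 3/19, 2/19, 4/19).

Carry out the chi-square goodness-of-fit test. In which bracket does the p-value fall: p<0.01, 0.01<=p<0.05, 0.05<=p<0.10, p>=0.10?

p-value bracket: p<0.01

n = 104; E_i = n·p_i = [27.37, 27.37, 16.42, 10.95, 21.89]
χ² = (23−27.37)²/27.37 + (5−27.37)²/27.37 + (20−16.42)²/16.42 + (40−10.95)²/10.95 + (16−21.89)²/21.89 = 98.4474
df = 4
p-value (upper-tail) = 0.00000
→ bracket: p<0.01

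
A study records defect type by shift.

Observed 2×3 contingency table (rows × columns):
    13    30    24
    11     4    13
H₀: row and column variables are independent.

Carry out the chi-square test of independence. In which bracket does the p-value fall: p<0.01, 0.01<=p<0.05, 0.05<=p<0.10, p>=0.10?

Row totals [67, 28], col totals [24, 34, 37], n=95
χ² = (13−16.93)²/16.93 + (30−23.98)²/23.98 + (24−26.09)²/26.09 + (11−7.07)²/7.07 + (4−10.02)²/10.02 + (13−10.91)²/10.91 = 8.7902
df = 2
p-value (upper-tail) = 0.01234
→ bracket: 0.01<=p<0.05

p-value bracket: 0.01<=p<0.05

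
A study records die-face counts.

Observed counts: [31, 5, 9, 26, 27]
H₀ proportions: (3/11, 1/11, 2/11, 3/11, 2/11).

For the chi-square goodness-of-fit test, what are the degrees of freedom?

df = k − 1 = 5 − 1 = 4

degrees of freedom = 4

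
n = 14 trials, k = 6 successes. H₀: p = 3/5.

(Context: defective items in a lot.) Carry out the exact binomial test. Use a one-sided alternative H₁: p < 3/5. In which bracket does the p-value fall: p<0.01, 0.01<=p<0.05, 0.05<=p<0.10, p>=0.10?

Exact binomial: n=14, k=6, p₀=3/5=0.6000
P(X≤6) from Σ C(n,i)·p₀^i·(1−p₀)^(n−i)
p-value (one-sided, H₁ less) = 0.15014
→ bracket: p>=0.10

p-value bracket: p>=0.10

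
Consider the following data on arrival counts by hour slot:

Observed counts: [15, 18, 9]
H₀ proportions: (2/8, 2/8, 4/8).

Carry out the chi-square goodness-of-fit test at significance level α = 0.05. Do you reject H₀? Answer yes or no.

reject H₀: yes

n = 42; E_i = n·p_i = [10.50, 10.50, 21.00]
χ² = (15−10.50)²/10.50 + (18−10.50)²/10.50 + (9−21.00)²/21.00 = 14.1429
df = 2
p-value (upper-tail) = 0.00085
At α=0.05: p < α → reject H₀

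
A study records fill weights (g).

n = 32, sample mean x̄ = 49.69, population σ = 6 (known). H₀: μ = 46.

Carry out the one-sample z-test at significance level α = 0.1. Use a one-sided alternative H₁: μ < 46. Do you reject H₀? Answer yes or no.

SE = σ/√n = 6/√32 = 1.0607
z = (x̄−μ₀)/SE = (49.69−46)/1.0607 = 3.4790
p-value (one-sided, H₁ less) = 0.99975
At α=0.1: p ≥ α → fail to reject H₀

reject H₀: no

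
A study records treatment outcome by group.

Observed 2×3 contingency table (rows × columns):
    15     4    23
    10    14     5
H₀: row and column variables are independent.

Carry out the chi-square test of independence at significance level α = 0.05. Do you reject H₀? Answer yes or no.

Row totals [42, 29], col totals [25, 18, 28], n=71
χ² = (15−14.79)²/14.79 + (4−10.65)²/10.65 + (23−16.56)²/16.56 + (10−10.21)²/10.21 + (14−7.35)²/7.35 + (5−11.44)²/11.44 = 16.2929
df = 2
p-value (upper-tail) = 0.00029
At α=0.05: p < α → reject H₀

reject H₀: yes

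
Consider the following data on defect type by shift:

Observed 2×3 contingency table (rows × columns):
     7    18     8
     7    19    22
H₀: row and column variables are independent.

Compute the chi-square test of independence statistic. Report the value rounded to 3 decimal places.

Row totals [33, 48], col totals [14, 37, 30], n=81
χ² = (7−5.70)²/5.70 + (18−15.07)²/15.07 + (8−12.22)²/12.22 + (7−8.30)²/8.30 + (19−21.93)²/21.93 + (22−17.78)²/17.78 = 3.9169
df = 2

test statistic = 3.917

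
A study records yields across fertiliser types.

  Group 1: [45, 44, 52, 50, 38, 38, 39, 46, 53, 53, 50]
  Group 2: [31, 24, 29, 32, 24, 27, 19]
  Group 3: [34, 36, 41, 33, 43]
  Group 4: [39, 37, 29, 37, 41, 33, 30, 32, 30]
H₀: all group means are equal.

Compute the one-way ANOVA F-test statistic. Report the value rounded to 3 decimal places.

Group means [46.18, 26.57, 37.40, 34.22], grand mean 37.156
SSB = Σnᵢ(x̄ᵢ−x̄)² = 1758.113; SSW = ΣΣ(x−x̄ᵢ)² = 704.106
MSB = 1758.113/3 = 586.0375; MSW = 704.106/28 = 25.1467
F = MSB/MSW = 23.3048
df = (3, 28)

test statistic = 23.305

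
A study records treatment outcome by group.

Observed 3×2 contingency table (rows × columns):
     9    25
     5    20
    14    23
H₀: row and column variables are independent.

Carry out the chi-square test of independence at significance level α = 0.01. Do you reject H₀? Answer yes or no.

Row totals [34, 25, 37], col totals [28, 68], n=96
χ² = (9−9.92)²/9.92 + (25−24.08)²/24.08 + (5−7.29)²/7.29 + (20−17.71)²/17.71 + (14−10.79)²/10.79 + (23−26.21)²/26.21 = 2.4830
df = 2
p-value (upper-tail) = 0.28895
At α=0.01: p ≥ α → fail to reject H₀

reject H₀: no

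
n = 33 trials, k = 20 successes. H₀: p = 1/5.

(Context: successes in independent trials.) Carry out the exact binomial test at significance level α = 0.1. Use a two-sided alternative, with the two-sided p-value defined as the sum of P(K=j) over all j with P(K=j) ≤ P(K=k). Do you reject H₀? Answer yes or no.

reject H₀: yes

Exact binomial: n=33, k=20, p₀=1/5=0.2000
P(X=j) = C(n,j)·p₀^j·(1−p₀)^(n−j); p = Σ P(X=j) over j with P(X=j) ≤ P(X=20)
p-value (two-sided) = 0.00000
At α=0.1: p < α → reject H₀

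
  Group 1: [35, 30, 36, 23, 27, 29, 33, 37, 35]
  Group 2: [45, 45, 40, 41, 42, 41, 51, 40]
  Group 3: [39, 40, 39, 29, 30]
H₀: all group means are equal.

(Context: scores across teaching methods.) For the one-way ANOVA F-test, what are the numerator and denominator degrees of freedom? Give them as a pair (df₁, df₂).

k = 3 groups, N = 22 total
df = (k−1, N−k) = (3−1, 22−3) = (2, 19)

degrees of freedom = [2, 19]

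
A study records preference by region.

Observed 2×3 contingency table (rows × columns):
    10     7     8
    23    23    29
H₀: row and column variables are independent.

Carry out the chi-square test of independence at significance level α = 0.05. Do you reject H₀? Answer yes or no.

Row totals [25, 75], col totals [33, 30, 37], n=100
χ² = (10−8.25)²/8.25 + (7−7.50)²/7.50 + (8−9.25)²/9.25 + (23−24.75)²/24.75 + (23−22.50)²/22.50 + (29−27.75)²/27.75 = 0.7646
df = 2
p-value (upper-tail) = 0.68228
At α=0.05: p ≥ α → fail to reject H₀

reject H₀: no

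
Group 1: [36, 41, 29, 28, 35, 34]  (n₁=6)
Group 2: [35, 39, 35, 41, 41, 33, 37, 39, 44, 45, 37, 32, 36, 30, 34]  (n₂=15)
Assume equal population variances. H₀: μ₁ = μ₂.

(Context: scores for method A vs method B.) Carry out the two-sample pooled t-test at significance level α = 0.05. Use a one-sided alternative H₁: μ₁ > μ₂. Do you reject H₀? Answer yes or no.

reject H₀: no

x̄₁=33.833, s₁=4.792, n₁=6
x̄₂=37.200, s₂=4.313, n₂=15
s_p² = [5·4.792² + 14·4.313²]/19 = 19.7491
SE = √(s_p²·(1/6+1/15)) = 2.1467
t = (33.833−37.200)/2.1467 = -1.5683
df = 19
p-value (one-sided, H₁ greater) = 0.93335
At α=0.05: p ≥ α → fail to reject H₀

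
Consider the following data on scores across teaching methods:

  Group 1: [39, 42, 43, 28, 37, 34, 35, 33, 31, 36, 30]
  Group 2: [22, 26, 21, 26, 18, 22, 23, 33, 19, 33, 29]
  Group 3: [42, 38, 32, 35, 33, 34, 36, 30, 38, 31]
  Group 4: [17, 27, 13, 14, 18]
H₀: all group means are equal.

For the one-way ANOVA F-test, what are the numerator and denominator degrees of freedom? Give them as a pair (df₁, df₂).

degrees of freedom = [3, 33]

k = 4 groups, N = 37 total
df = (k−1, N−k) = (4−1, 37−4) = (3, 33)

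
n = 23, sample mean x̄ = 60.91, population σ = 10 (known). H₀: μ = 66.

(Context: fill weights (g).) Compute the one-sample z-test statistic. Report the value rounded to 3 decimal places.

SE = σ/√n = 10/√23 = 2.0851
z = (x̄−μ₀)/SE = (60.91−66)/2.0851 = -2.4411

test statistic = -2.441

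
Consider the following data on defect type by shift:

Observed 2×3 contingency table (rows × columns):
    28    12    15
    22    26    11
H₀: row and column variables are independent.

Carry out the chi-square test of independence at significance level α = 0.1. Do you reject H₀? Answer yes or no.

reject H₀: yes

Row totals [55, 59], col totals [50, 38, 26], n=114
χ² = (28−24.12)²/24.12 + (12−18.33)²/18.33 + (15−12.54)²/12.54 + (22−25.88)²/25.88 + (26−19.67)²/19.67 + (11−13.46)²/13.46 = 6.3608
df = 2
p-value (upper-tail) = 0.04157
At α=0.1: p < α → reject H₀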